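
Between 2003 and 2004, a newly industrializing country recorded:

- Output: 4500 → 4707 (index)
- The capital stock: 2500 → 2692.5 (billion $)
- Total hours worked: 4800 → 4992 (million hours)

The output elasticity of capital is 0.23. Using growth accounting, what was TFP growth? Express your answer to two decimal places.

Output growth = (4707 − 4500) / 4500 = 4.6%.
The capital stock growth = (2692.5 − 2500) / 2500 = 7.7%.
Total hours worked growth = (4992 − 4800) / 4800 = 4%.
Labor's share = 1 − 0.23 = 0.77.
The capital stock: 0.23 × 7.7 = 1.771 pp.
Total hours worked: 0.77 × 4 = 3.08 pp.
TFP growth = 4.6 − 4.851 = -0.251%.

-0.25%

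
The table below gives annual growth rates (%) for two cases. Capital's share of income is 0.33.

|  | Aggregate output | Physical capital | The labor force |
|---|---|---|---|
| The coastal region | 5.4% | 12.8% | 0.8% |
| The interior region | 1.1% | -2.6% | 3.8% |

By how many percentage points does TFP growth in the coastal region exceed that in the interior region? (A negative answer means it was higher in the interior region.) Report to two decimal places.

1.23 percentage points

Labor's share = 1 − 0.33 = 0.67.
The coastal region: TFP = 5.4 − 4.224 − 0.536 = 0.64%.
The interior region: TFP = 1.1 + 0.858 − 2.546 = -0.588%.
Difference = 0.64 − (-0.588) = 1.228 pp.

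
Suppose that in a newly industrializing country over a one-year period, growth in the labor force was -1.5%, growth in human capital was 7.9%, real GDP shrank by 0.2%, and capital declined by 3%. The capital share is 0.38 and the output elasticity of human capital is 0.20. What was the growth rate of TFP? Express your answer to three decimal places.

-0.010%

Labor's share = 1 − 0.38 − 0.2 = 0.42.
Capital: 0.38 × (-3) = -1.14 pp.
Human capital: 0.2 × 7.9 = 1.58 pp.
The labor force: 0.42 × (-1.5) = -0.63 pp.
TFP growth = -0.2 + 0.19 = -0.01%.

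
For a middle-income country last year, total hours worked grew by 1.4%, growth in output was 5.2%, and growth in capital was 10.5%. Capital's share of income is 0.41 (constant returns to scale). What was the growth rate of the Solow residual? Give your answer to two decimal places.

Labor's share = 1 − 0.41 = 0.59.
Capital: 0.41 × 10.5 = 4.305 pp.
Total hours worked: 0.59 × 1.4 = 0.826 pp.
TFP growth = 5.2 − 5.131 = 0.069%.

0.07%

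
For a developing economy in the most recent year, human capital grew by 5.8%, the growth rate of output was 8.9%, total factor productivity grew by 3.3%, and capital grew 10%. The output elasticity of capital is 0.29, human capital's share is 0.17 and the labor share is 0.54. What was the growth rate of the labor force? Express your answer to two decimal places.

Labor's share = 1 − 0.29 − 0.17 = 0.54.
gY = gA + 0.29×10 + 0.17×5.8 + 0.54×g.
0.54×g = 8.9 − 3.3 − 3.886 = 1.714.
g = 1.714 / 0.54 = 3.1741%.

The labor force growth was 3.17%.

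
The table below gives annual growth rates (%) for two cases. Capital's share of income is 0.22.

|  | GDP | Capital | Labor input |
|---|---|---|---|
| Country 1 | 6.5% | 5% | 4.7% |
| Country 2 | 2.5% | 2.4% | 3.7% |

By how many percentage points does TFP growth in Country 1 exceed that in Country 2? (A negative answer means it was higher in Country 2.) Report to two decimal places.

2.65 percentage points

Labor's share = 1 − 0.22 = 0.78.
Country 1: TFP = 6.5 − 1.1 − 3.666 = 1.734%.
Country 2: TFP = 2.5 − 0.528 − 2.886 = -0.914%.
Difference = 1.734 − (-0.914) = 2.648 pp.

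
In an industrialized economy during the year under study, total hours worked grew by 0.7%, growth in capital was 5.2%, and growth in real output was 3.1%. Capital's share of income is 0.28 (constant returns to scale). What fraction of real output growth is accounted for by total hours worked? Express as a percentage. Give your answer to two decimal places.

Labor's share = 1 − 0.28 = 0.72.
Total hours worked contributed 0.72 × 0.7 = 0.504 pp.
Share of growth = 0.504 / 3.1 × 100 = 16.2581%.

16.26%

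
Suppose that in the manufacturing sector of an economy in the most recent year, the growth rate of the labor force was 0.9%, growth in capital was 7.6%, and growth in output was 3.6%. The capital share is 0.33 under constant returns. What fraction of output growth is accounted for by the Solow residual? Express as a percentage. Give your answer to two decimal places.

Labor's share = 1 − 0.33 = 0.67.
Capital: 0.33 × 7.6 = 2.508 pp.
The labor force: 0.67 × 0.9 = 0.603 pp.
TFP growth = 3.6 − 3.111 = 0.489%.
TFP share of growth = 0.489 / 3.6 × 100 = 13.5833%.

13.58%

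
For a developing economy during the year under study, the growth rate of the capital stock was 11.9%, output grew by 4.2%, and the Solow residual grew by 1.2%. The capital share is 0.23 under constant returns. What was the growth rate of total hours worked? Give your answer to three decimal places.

Labor's share = 1 − 0.23 = 0.77.
gY = gA + 0.23×11.9 + 0.77×g.
0.77×g = 4.2 − 1.2 − 2.737 = 0.263.
g = 0.263 / 0.77 = 0.34156%.

Total hours worked grew 0.342%.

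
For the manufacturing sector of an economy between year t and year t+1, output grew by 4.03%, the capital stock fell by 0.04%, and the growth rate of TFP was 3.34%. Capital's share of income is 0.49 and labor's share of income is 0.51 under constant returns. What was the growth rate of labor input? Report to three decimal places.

Labor's share = 1 − 0.49 = 0.51.
gY = gA + 0.49×(-0.04) + 0.51×g.
0.51×g = 4.03 − 3.34 + 0.0196 = 0.7096.
g = 0.7096 / 0.51 = 1.39137%.

1.391%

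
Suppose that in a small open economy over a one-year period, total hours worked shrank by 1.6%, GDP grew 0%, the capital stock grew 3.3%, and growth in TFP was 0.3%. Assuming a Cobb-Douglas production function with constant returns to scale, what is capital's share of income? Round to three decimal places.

gY = gA + α·gK + (1−α)·gL, so gY − gA − gL = α(gK − gL).
0 − 0.3 + 1.6 = α × (3.3 − (-1.6)).
1.3 = 4.9 α, so α = 0.26531.

α = 0.265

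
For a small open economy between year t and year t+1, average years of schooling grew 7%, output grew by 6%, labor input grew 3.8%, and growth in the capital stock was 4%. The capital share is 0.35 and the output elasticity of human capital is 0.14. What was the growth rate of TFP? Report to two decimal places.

TFP growth was 1.68%.

Labor's share = 1 − 0.35 − 0.14 = 0.51.
The capital stock: 0.35 × 4 = 1.4 pp.
Average years of schooling: 0.14 × 7 = 0.98 pp.
Labor input: 0.51 × 3.8 = 1.938 pp.
TFP growth = 6 − 4.318 = 1.682%.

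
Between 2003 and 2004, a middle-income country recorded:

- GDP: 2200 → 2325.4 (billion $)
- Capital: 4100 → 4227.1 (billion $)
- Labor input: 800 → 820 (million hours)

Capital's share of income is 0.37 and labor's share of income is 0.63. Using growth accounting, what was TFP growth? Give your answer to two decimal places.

2.98%

GDP growth = (2325.4 − 2200) / 2200 = 5.7%.
Capital growth = (4227.1 − 4100) / 4100 = 3.1%.
Labor input growth = (820 − 800) / 800 = 2.5%.
Labor's share = 1 − 0.37 = 0.63.
Capital: 0.37 × 3.1 = 1.147 pp.
Labor input: 0.63 × 2.5 = 1.575 pp.
TFP growth = 5.7 − 2.722 = 2.978%.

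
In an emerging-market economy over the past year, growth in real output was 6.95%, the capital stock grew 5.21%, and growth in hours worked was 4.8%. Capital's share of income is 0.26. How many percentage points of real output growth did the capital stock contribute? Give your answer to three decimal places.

Contribution = share × growth = 0.26 × 5.21 = 1.3546 pp.

1.355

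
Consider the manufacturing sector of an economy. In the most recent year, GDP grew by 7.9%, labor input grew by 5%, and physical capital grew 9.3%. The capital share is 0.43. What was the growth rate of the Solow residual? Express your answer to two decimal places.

Labor's share = 1 − 0.43 = 0.57.
Physical capital: 0.43 × 9.3 = 3.999 pp.
Labor input: 0.57 × 5 = 2.85 pp.
TFP growth = 7.9 − 6.849 = 1.051%.

1.05%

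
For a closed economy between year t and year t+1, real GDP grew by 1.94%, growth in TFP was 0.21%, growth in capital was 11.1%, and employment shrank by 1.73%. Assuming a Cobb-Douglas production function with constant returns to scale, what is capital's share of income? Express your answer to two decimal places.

gY = gA + α·gK + (1−α)·gL, so gY − gA − gL = α(gK − gL).
1.94 − 0.21 + 1.73 = α × (11.1 − (-1.73)).
3.46 = 12.83 α, so α = 0.2697.

α = 0.27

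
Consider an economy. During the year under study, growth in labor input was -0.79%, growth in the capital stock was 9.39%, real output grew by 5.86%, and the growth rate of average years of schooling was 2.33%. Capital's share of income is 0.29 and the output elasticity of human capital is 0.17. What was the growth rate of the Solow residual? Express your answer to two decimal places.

Labor's share = 1 − 0.29 − 0.17 = 0.54.
The capital stock: 0.29 × 9.39 = 2.7231 pp.
Average years of schooling: 0.17 × 2.33 = 0.3961 pp.
Labor input: 0.54 × (-0.79) = -0.4266 pp.
TFP growth = 5.86 − 2.6926 = 3.1674%.

The Solow residual grew 3.17%.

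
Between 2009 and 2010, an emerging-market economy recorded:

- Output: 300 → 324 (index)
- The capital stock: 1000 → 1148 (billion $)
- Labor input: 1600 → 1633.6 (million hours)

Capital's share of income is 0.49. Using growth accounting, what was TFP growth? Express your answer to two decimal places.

-0.32%

Output growth = (324 − 300) / 300 = 8%.
The capital stock growth = (1148 − 1000) / 1000 = 14.8%.
Labor input growth = (1633.6 − 1600) / 1600 = 2.1%.
Labor's share = 1 − 0.49 = 0.51.
The capital stock: 0.49 × 14.8 = 7.252 pp.
Labor input: 0.51 × 2.1 = 1.071 pp.
TFP growth = 8 − 8.323 = -0.323%.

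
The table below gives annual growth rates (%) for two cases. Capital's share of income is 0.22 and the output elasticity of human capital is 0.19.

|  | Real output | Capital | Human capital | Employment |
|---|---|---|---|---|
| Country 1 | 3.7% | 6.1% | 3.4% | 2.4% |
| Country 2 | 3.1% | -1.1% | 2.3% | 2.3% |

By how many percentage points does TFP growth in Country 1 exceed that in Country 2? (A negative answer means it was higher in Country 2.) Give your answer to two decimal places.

Labor's share = 1 − 0.22 − 0.19 = 0.59.
Country 1: TFP = 3.7 − 1.342 − 0.646 − 1.416 = 0.296%.
Country 2: TFP = 3.1 + 0.242 − 0.437 − 1.357 = 1.548%.
Difference = 0.296 − (1.548) = -1.252 pp.

-1.25 percentage points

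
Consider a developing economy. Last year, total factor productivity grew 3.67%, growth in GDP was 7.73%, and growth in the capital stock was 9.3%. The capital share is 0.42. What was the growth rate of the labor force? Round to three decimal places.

0.266%

Labor's share = 1 − 0.42 = 0.58.
gY = gA + 0.42×9.3 + 0.58×g.
0.58×g = 7.73 − 3.67 − 3.906 = 0.154.
g = 0.154 / 0.58 = 0.26552%.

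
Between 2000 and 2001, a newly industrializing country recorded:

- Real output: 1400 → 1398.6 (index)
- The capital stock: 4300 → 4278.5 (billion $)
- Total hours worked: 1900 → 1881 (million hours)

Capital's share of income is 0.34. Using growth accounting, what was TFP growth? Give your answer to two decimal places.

0.73%

Real output growth = (1398.6 − 1400) / 1400 = -0.1%.
The capital stock growth = (4278.5 − 4300) / 4300 = -0.5%.
Total hours worked growth = (1881 − 1900) / 1900 = -1%.
Labor's share = 1 − 0.34 = 0.66.
The capital stock: 0.34 × (-0.5) = -0.17 pp.
Total hours worked: 0.66 × (-1) = -0.66 pp.
TFP growth = -0.1 + 0.83 = 0.73%.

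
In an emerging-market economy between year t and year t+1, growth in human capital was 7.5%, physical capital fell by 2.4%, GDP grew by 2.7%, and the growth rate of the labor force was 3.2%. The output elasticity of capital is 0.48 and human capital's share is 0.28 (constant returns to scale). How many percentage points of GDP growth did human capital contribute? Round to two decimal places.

2.10 percentage points

Contribution = share × growth = 0.28 × 7.5 = 2.1 pp.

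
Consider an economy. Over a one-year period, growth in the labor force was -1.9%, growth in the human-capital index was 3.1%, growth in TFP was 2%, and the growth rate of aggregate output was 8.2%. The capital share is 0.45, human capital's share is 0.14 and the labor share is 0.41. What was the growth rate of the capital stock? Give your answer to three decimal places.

The capital stock grew 14.544%.

Labor's share = 1 − 0.45 − 0.14 = 0.41.
gY = gA + 0.14×3.1 + 0.41×(-1.9) + 0.45×g.
0.45×g = 8.2 − 2 + 0.345 = 6.545.
g = 6.545 / 0.45 = 14.54444%.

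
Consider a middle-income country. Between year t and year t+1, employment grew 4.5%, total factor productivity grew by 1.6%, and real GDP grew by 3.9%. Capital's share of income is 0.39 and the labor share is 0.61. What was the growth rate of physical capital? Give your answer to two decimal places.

Labor's share = 1 − 0.39 = 0.61.
gY = gA + 0.61×4.5 + 0.39×g.
0.39×g = 3.9 − 1.6 − 2.745 = -0.445.
g = -0.445 / 0.39 = -1.141%.

-1.14%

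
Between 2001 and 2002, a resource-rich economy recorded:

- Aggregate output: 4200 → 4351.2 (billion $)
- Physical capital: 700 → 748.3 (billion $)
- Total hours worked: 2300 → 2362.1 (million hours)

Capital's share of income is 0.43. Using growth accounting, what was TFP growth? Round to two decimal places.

-0.91%

Aggregate output growth = (4351.2 − 4200) / 4200 = 3.6%.
Physical capital growth = (748.3 − 700) / 700 = 6.9%.
Total hours worked growth = (2362.1 − 2300) / 2300 = 2.7%.
Labor's share = 1 − 0.43 = 0.57.
Physical capital: 0.43 × 6.9 = 2.967 pp.
Total hours worked: 0.57 × 2.7 = 1.539 pp.
TFP growth = 3.6 − 4.506 = -0.906%.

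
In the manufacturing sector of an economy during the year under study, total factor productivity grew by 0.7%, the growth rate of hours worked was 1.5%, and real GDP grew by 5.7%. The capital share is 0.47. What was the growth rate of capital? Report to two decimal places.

8.95%

Labor's share = 1 − 0.47 = 0.53.
gY = gA + 0.53×1.5 + 0.47×g.
0.47×g = 5.7 − 0.7 − 0.795 = 4.205.
g = 4.205 / 0.47 = 8.9468%.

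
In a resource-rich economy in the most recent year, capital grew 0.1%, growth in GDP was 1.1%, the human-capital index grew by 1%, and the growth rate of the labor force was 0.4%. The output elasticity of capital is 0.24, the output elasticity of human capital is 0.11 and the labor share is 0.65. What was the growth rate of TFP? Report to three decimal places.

Labor's share = 1 − 0.24 − 0.11 = 0.65.
Capital: 0.24 × 0.1 = 0.024 pp.
The human-capital index: 0.11 × 1 = 0.11 pp.
The labor force: 0.65 × 0.4 = 0.26 pp.
TFP growth = 1.1 − 0.394 = 0.706%.

0.706%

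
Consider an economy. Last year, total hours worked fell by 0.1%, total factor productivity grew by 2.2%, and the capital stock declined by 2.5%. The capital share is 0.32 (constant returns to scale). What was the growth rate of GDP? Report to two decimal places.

Labor's share = 1 − 0.32 = 0.68.
The capital stock: 0.32 × (-2.5) = -0.8 pp.
Total hours worked: 0.68 × (-0.1) = -0.068 pp.
Output growth = 2.2 + (-0.868) = 1.332%.

GDP growth was 1.33%.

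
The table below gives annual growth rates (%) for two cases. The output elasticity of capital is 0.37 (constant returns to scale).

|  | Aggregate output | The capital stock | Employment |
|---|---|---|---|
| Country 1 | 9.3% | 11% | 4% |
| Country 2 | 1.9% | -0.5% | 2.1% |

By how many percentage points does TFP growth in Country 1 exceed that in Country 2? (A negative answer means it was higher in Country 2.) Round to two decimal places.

1.95 percentage points

Labor's share = 1 − 0.37 = 0.63.
Country 1: TFP = 9.3 − 4.07 − 2.52 = 2.71%.
Country 2: TFP = 1.9 + 0.185 − 1.323 = 0.762%.
Difference = 2.71 − (0.762) = 1.948 pp.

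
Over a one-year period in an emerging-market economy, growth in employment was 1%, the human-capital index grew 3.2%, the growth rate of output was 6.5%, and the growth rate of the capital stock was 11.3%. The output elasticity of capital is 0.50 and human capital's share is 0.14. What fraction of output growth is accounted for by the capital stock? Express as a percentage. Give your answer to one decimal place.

86.9%

The capital stock contributed 0.5 × 11.3 = 5.65 pp.
Share of growth = 5.65 / 6.5 × 100 = 86.923%.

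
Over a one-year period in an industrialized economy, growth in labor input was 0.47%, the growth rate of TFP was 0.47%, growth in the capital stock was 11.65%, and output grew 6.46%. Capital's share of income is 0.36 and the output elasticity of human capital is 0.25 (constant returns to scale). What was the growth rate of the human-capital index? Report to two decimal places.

The human-capital index growth was 6.45%.

Labor's share = 1 − 0.36 − 0.25 = 0.39.
gY = gA + 0.36×11.65 + 0.39×0.47 + 0.25×g.
0.25×g = 6.46 − 0.47 − 4.3773 = 1.6127.
g = 1.6127 / 0.25 = 6.4508%.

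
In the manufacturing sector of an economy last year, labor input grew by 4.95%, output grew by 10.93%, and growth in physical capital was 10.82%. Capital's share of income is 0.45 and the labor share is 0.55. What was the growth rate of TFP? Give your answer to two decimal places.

3.34%

Labor's share = 1 − 0.45 = 0.55.
Physical capital: 0.45 × 10.82 = 4.869 pp.
Labor input: 0.55 × 4.95 = 2.7225 pp.
TFP growth = 10.93 − 7.5915 = 3.3385%.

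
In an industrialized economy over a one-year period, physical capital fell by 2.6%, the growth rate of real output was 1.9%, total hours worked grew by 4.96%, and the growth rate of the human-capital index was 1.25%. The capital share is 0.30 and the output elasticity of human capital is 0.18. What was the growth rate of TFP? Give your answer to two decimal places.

-0.12%

Labor's share = 1 − 0.3 − 0.18 = 0.52.
Physical capital: 0.3 × (-2.6) = -0.78 pp.
The human-capital index: 0.18 × 1.25 = 0.225 pp.
Total hours worked: 0.52 × 4.96 = 2.5792 pp.
TFP growth = 1.9 − 2.0242 = -0.1242%.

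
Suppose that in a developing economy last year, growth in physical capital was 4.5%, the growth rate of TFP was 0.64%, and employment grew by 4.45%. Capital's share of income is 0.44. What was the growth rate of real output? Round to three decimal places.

Labor's share = 1 − 0.44 = 0.56.
Physical capital: 0.44 × 4.5 = 1.98 pp.
Employment: 0.56 × 4.45 = 2.492 pp.
Output growth = 0.64 + 4.472 = 5.112%.

Real output grew 5.112%.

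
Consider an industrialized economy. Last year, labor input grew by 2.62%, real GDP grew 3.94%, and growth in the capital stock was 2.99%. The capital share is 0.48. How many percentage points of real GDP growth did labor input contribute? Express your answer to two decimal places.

1.36

Labor's share = 1 − 0.48 = 0.52.
Contribution = share × growth = 0.52 × 2.62 = 1.3624 pp.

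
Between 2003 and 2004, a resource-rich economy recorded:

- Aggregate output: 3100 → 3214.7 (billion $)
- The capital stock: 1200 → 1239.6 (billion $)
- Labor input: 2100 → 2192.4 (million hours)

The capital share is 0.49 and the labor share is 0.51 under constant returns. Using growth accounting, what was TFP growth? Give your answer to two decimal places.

Aggregate output growth = (3214.7 − 3100) / 3100 = 3.7%.
The capital stock growth = (1239.6 − 1200) / 1200 = 3.3%.
Labor input growth = (2192.4 − 2100) / 2100 = 4.4%.
Labor's share = 1 − 0.49 = 0.51.
The capital stock: 0.49 × 3.3 = 1.617 pp.
Labor input: 0.51 × 4.4 = 2.244 pp.
TFP growth = 3.7 − 3.861 = -0.161%.

-0.16%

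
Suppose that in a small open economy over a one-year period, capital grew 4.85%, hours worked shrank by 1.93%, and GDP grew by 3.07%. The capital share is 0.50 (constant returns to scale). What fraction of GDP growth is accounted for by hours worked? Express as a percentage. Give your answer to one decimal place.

-31.4%

Labor's share = 1 − 0.5 = 0.5.
Hours worked contributed 0.5 × (-1.93) = -0.965 pp.
Share of growth = -0.965 / 3.07 × 100 = -31.433%.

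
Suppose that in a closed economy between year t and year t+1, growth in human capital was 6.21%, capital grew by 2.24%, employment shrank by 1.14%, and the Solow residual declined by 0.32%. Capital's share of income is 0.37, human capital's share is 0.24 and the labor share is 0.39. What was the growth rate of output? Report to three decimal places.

Output growth was 1.555%.

Labor's share = 1 − 0.37 − 0.24 = 0.39.
Capital: 0.37 × 2.24 = 0.8288 pp.
Human capital: 0.24 × 6.21 = 1.4904 pp.
Employment: 0.39 × (-1.14) = -0.4446 pp.
Output growth = -0.32 + 1.8746 = 1.5546%.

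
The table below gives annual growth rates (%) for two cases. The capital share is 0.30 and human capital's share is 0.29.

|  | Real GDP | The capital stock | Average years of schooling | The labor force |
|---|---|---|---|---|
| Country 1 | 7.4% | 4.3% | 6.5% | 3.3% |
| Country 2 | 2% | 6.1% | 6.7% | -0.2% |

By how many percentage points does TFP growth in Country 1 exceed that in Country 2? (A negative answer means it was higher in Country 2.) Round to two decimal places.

Labor's share = 1 − 0.3 − 0.29 = 0.41.
Country 1: TFP = 7.4 − 1.29 − 1.885 − 1.353 = 2.872%.
Country 2: TFP = 2 − 1.83 − 1.943 + 0.082 = -1.691%.
Difference = 2.872 − (-1.691) = 4.563 pp.

4.56 percentage points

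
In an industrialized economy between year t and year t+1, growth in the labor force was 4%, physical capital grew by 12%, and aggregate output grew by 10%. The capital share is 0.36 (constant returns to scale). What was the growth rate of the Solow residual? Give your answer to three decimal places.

3.120%

Labor's share = 1 − 0.36 = 0.64.
Physical capital: 0.36 × 12 = 4.32 pp.
The labor force: 0.64 × 4 = 2.56 pp.
TFP growth = 10 − 6.88 = 3.12%.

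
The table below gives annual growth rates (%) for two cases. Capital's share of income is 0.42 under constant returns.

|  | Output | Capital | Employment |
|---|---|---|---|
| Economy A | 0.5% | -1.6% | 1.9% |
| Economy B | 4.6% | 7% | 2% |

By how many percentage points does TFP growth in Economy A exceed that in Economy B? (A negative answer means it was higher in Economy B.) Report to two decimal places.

-0.43 percentage points

Labor's share = 1 − 0.42 = 0.58.
Economy A: TFP = 0.5 + 0.672 − 1.102 = 0.07%.
Economy B: TFP = 4.6 − 2.94 − 1.16 = 0.5%.
Difference = 0.07 − (0.5) = -0.43 pp.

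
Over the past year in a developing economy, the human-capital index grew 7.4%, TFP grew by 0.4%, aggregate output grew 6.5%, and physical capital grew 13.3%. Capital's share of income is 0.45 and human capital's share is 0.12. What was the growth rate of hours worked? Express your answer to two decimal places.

Labor's share = 1 − 0.45 − 0.12 = 0.43.
gY = gA + 0.45×13.3 + 0.12×7.4 + 0.43×g.
0.43×g = 6.5 − 0.4 − 6.873 = -0.773.
g = -0.773 / 0.43 = -1.7977%.

-1.80%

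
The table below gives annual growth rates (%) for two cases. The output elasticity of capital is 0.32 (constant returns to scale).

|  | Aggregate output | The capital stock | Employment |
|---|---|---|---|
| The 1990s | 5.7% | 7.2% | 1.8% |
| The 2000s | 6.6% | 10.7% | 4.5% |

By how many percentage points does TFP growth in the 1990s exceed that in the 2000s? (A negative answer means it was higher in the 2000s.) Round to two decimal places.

Labor's share = 1 − 0.32 = 0.68.
The 1990s: TFP = 5.7 − 2.304 − 1.224 = 2.172%.
The 2000s: TFP = 6.6 − 3.424 − 3.06 = 0.116%.
Difference = 2.172 − (0.116) = 2.056 pp.

2.06 percentage points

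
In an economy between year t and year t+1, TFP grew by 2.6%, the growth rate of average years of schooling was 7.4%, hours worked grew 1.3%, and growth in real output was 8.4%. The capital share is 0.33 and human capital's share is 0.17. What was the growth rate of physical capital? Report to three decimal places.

Labor's share = 1 − 0.33 − 0.17 = 0.5.
gY = gA + 0.17×7.4 + 0.5×1.3 + 0.33×g.
0.33×g = 8.4 − 2.6 − 1.908 = 3.892.
g = 3.892 / 0.33 = 11.79394%.

Physical capital grew 11.794%.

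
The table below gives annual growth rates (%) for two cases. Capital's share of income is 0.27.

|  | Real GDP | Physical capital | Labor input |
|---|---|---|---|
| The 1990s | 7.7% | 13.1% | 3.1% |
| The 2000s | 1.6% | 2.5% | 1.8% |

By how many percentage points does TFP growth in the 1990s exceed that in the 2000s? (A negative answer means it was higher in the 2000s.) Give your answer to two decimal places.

2.29 percentage points

Labor's share = 1 − 0.27 = 0.73.
The 1990s: TFP = 7.7 − 3.537 − 2.263 = 1.9%.
The 2000s: TFP = 1.6 − 0.675 − 1.314 = -0.389%.
Difference = 1.9 − (-0.389) = 2.289 pp.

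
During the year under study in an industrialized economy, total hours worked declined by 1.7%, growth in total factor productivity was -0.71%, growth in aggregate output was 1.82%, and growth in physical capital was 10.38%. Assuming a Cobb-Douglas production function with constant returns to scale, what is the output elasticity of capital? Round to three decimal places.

gY = gA + α·gK + (1−α)·gL, so gY − gA − gL = α(gK − gL).
1.82 + 0.71 + 1.7 = α × (10.38 − (-1.7)).
4.23 = 12.08 α, so α = 0.35017.

The output elasticity of capital is 0.350.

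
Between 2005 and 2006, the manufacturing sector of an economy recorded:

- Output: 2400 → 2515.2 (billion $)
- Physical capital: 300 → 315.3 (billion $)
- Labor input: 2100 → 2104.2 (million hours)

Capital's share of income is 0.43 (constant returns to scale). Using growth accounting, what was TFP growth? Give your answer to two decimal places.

2.49%

Output growth = (2515.2 − 2400) / 2400 = 4.8%.
Physical capital growth = (315.3 − 300) / 300 = 5.1%.
Labor input growth = (2104.2 − 2100) / 2100 = 0.2%.
Labor's share = 1 − 0.43 = 0.57.
Physical capital: 0.43 × 5.1 = 2.193 pp.
Labor input: 0.57 × 0.2 = 0.114 pp.
TFP growth = 4.8 − 2.307 = 2.493%.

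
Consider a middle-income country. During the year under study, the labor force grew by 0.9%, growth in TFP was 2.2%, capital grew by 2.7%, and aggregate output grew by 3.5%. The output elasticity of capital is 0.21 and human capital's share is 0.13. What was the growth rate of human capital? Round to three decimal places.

1.069%

Labor's share = 1 − 0.21 − 0.13 = 0.66.
gY = gA + 0.21×2.7 + 0.66×0.9 + 0.13×g.
0.13×g = 3.5 − 2.2 − 1.161 = 0.139.
g = 0.139 / 0.13 = 1.06923%.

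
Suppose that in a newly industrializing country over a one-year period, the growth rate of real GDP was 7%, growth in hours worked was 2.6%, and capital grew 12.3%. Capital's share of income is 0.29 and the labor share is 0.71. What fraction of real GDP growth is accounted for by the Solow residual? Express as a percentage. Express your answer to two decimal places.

Labor's share = 1 − 0.29 = 0.71.
Capital: 0.29 × 12.3 = 3.567 pp.
Hours worked: 0.71 × 2.6 = 1.846 pp.
TFP growth = 7 − 5.413 = 1.587%.
TFP share of growth = 1.587 / 7 × 100 = 22.6714%.

22.67%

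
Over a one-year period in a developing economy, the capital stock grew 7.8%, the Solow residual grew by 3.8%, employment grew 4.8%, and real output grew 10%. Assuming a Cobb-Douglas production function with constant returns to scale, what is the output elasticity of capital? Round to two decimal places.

The output elasticity of capital is 0.47.

gY = gA + α·gK + (1−α)·gL, so gY − gA − gL = α(gK − gL).
10 − 3.8 − 4.8 = α × (7.8 − 4.8).
1.4 = 3 α, so α = 0.4667.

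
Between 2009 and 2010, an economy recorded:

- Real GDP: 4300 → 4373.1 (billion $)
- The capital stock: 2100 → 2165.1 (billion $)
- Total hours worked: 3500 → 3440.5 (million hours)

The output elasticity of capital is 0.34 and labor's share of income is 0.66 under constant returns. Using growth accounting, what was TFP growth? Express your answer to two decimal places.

1.77%

Real GDP growth = (4373.1 − 4300) / 4300 = 1.7%.
The capital stock growth = (2165.1 − 2100) / 2100 = 3.1%.
Total hours worked growth = (3440.5 − 3500) / 3500 = -1.7%.
Labor's share = 1 − 0.34 = 0.66.
The capital stock: 0.34 × 3.1 = 1.054 pp.
Total hours worked: 0.66 × (-1.7) = -1.122 pp.
TFP growth = 1.7 + 0.068 = 1.768%.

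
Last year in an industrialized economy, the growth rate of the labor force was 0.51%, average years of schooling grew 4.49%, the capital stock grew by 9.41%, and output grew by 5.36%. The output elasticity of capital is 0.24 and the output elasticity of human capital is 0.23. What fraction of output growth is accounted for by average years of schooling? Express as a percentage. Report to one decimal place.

Average years of schooling contributed 0.23 × 4.49 = 1.0327 pp.
Share of growth = 1.0327 / 5.36 × 100 = 19.267%.

Average years of schooling accounted for 19.3% of growth.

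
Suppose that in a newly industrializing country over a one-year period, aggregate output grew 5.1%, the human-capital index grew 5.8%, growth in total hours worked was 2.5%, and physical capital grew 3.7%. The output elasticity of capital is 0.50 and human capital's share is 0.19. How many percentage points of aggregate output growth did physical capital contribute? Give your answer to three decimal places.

Contribution = share × growth = 0.5 × 3.7 = 1.85 pp.

1.850 pp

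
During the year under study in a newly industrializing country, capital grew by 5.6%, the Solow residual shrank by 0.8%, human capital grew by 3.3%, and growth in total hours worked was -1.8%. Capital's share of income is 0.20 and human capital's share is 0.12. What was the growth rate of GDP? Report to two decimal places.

-0.51%

Labor's share = 1 − 0.2 − 0.12 = 0.68.
Capital: 0.2 × 5.6 = 1.12 pp.
Human capital: 0.12 × 3.3 = 0.396 pp.
Total hours worked: 0.68 × (-1.8) = -1.224 pp.
Output growth = -0.8 + 0.292 = -0.508%.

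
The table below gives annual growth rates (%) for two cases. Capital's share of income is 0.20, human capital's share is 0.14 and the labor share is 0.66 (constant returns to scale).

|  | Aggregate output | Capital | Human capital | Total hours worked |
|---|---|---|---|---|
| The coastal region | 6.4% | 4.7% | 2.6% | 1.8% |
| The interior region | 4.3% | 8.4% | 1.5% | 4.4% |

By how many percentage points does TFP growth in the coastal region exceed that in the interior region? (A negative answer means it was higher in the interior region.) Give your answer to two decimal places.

4.40 percentage points

Labor's share = 1 − 0.2 − 0.14 = 0.66.
The coastal region: TFP = 6.4 − 0.94 − 0.364 − 1.188 = 3.908%.
The interior region: TFP = 4.3 − 1.68 − 0.21 − 2.904 = -0.494%.
Difference = 3.908 − (-0.494) = 4.402 pp.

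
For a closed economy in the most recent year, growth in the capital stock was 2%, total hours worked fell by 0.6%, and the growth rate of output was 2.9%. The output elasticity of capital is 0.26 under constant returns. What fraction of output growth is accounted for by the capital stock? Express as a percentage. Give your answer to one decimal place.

The capital stock accounted for 17.9% of growth.

The capital stock contributed 0.26 × 2 = 0.52 pp.
Share of growth = 0.52 / 2.9 × 100 = 17.931%.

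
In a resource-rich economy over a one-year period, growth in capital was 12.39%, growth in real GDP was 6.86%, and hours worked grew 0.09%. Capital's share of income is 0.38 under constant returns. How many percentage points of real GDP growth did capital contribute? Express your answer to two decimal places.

4.71 pp

Contribution = share × growth = 0.38 × 12.39 = 4.7082 pp.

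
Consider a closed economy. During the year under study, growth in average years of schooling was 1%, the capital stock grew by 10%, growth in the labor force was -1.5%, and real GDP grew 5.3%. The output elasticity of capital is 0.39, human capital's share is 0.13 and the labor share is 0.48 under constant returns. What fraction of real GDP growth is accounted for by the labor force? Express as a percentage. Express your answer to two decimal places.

The labor force accounted for -13.58% of growth.

Labor's share = 1 − 0.39 − 0.13 = 0.48.
The labor force contributed 0.48 × (-1.5) = -0.72 pp.
Share of growth = -0.72 / 5.3 × 100 = -13.5849%.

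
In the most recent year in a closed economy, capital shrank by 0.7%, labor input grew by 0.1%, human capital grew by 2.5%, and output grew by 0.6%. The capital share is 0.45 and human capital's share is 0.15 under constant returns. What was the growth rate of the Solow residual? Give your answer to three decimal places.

0.500%

Labor's share = 1 − 0.45 − 0.15 = 0.4.
Capital: 0.45 × (-0.7) = -0.315 pp.
Human capital: 0.15 × 2.5 = 0.375 pp.
Labor input: 0.4 × 0.1 = 0.04 pp.
TFP growth = 0.6 − 0.1 = 0.5%.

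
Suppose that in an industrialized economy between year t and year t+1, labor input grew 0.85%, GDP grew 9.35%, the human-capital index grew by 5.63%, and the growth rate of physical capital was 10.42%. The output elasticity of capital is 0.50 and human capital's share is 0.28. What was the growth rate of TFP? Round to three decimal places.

Labor's share = 1 − 0.5 − 0.28 = 0.22.
Physical capital: 0.5 × 10.42 = 5.21 pp.
The human-capital index: 0.28 × 5.63 = 1.5764 pp.
Labor input: 0.22 × 0.85 = 0.187 pp.
TFP growth = 9.35 − 6.9734 = 2.3766%.

TFP growth was 2.377%.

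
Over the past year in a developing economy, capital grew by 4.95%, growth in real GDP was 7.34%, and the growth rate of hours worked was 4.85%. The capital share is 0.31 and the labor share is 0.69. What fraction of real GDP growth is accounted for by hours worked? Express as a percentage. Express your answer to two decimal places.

45.59%

Labor's share = 1 − 0.31 = 0.69.
Hours worked contributed 0.69 × 4.85 = 3.3465 pp.
Share of growth = 3.3465 / 7.34 × 100 = 45.5926%.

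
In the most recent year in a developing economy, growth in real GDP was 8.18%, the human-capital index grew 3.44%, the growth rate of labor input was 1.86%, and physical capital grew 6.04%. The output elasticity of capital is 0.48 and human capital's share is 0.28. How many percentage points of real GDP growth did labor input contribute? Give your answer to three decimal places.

0.446

Labor's share = 1 − 0.48 − 0.28 = 0.24.
Contribution = share × growth = 0.24 × 1.86 = 0.4464 pp.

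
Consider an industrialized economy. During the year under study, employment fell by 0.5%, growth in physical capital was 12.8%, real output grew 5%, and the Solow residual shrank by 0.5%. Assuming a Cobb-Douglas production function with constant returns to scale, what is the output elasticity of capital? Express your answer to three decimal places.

The output elasticity of capital is 0.451.

gY = gA + α·gK + (1−α)·gL, so gY − gA − gL = α(gK − gL).
5 + 0.5 + 0.5 = α × (12.8 − (-0.5)).
6 = 13.3 α, so α = 0.45113.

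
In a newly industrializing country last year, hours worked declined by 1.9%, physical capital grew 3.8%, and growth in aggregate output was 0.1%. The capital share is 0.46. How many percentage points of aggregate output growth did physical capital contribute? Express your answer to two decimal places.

Contribution = share × growth = 0.46 × 3.8 = 1.748 pp.

1.75 pp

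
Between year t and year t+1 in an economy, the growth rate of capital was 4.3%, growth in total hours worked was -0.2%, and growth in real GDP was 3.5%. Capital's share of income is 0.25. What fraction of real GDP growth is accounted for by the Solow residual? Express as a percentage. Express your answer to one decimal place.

73.6%

Labor's share = 1 − 0.25 = 0.75.
Capital: 0.25 × 4.3 = 1.075 pp.
Total hours worked: 0.75 × (-0.2) = -0.15 pp.
TFP growth = 3.5 − 0.925 = 2.575%.
TFP share of growth = 2.575 / 3.5 × 100 = 73.571%.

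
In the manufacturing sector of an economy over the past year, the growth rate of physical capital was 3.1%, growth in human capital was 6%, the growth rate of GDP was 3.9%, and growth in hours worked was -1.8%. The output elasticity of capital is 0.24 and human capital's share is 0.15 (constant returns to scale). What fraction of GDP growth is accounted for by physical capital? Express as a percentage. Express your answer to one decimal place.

Physical capital accounted for 19.1% of growth.

Physical capital contributed 0.24 × 3.1 = 0.744 pp.
Share of growth = 0.744 / 3.9 × 100 = 19.077%.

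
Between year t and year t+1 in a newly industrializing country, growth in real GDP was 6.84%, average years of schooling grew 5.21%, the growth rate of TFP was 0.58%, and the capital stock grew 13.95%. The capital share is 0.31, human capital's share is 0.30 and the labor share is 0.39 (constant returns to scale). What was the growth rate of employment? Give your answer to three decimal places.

0.955%

Labor's share = 1 − 0.31 − 0.3 = 0.39.
gY = gA + 0.31×13.95 + 0.3×5.21 + 0.39×g.
0.39×g = 6.84 − 0.58 − 5.8875 = 0.3725.
g = 0.3725 / 0.39 = 0.95513%.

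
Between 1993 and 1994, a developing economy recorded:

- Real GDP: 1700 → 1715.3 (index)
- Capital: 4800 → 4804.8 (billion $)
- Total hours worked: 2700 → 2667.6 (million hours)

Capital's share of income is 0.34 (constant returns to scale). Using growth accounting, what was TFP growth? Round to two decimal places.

Real GDP growth = (1715.3 − 1700) / 1700 = 0.9%.
Capital growth = (4804.8 − 4800) / 4800 = 0.1%.
Total hours worked growth = (2667.6 − 2700) / 2700 = -1.2%.
Labor's share = 1 − 0.34 = 0.66.
Capital: 0.34 × 0.1 = 0.034 pp.
Total hours worked: 0.66 × (-1.2) = -0.792 pp.
TFP growth = 0.9 + 0.758 = 1.658%.

1.66%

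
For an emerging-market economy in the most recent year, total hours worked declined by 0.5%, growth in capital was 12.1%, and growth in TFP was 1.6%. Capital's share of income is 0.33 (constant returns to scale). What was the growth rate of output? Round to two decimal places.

5.26%

Labor's share = 1 − 0.33 = 0.67.
Capital: 0.33 × 12.1 = 3.993 pp.
Total hours worked: 0.67 × (-0.5) = -0.335 pp.
Output growth = 1.6 + 3.658 = 5.258%.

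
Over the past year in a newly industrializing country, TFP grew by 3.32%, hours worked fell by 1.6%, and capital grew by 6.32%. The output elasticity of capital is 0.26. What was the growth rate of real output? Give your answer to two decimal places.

Real output grew 3.78%.

Labor's share = 1 − 0.26 = 0.74.
Capital: 0.26 × 6.32 = 1.6432 pp.
Hours worked: 0.74 × (-1.6) = -1.184 pp.
Output growth = 3.32 + 0.4592 = 3.7792%.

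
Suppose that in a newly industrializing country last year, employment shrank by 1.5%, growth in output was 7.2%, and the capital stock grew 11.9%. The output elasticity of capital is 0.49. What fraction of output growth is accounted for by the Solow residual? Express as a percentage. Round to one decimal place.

Labor's share = 1 − 0.49 = 0.51.
The capital stock: 0.49 × 11.9 = 5.831 pp.
Employment: 0.51 × (-1.5) = -0.765 pp.
TFP growth = 7.2 − 5.066 = 2.134%.
TFP share of growth = 2.134 / 7.2 × 100 = 29.639%.

29.6%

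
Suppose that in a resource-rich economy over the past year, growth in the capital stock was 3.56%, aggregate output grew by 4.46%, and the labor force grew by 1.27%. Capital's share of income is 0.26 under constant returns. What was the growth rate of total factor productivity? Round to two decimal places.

Total factor productivity growth was 2.59%.

Labor's share = 1 − 0.26 = 0.74.
The capital stock: 0.26 × 3.56 = 0.9256 pp.
The labor force: 0.74 × 1.27 = 0.9398 pp.
TFP growth = 4.46 − 1.8654 = 2.5946%.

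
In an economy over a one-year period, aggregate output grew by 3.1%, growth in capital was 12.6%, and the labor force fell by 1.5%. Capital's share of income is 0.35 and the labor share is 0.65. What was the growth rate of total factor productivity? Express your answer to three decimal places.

-0.335%

Labor's share = 1 − 0.35 = 0.65.
Capital: 0.35 × 12.6 = 4.41 pp.
The labor force: 0.65 × (-1.5) = -0.975 pp.
TFP growth = 3.1 − 3.435 = -0.335%.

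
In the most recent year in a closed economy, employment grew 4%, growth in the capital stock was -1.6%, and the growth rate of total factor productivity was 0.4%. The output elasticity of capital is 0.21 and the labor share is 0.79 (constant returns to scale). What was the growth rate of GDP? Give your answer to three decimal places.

3.224%

Labor's share = 1 − 0.21 = 0.79.
The capital stock: 0.21 × (-1.6) = -0.336 pp.
Employment: 0.79 × 4 = 3.16 pp.
Output growth = 0.4 + 2.824 = 3.224%.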